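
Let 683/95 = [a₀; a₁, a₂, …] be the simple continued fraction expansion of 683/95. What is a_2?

3

683 ÷ 95 → quotient 7, remainder 18
95 ÷ 18 → quotient 5, remainder 5
18 ÷ 5 → quotient 3, remainder 3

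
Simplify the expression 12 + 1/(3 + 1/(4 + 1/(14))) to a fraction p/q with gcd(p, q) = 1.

a_0 = 12: 12/1
a_1 = 3: 37/3
a_2 = 4: 160/13
a_3 = 14: 2277/185

2277/185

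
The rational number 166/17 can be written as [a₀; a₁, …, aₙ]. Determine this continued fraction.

166 = 9·17 + 13, so a_0 = 9
17 = 1·13 + 4, so a_1 = 1
13 = 3·4 + 1, so a_2 = 3
4 = 4·1 + 0, so a_3 = 4

[9; 1, 3, 4]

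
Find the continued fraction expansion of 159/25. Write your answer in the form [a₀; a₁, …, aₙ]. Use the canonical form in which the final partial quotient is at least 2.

159 = 6·25 + 9, so a_0 = 6
25 = 2·9 + 7, so a_1 = 2
9 = 1·7 + 2, so a_2 = 1
7 = 3·2 + 1, so a_3 = 3
2 = 2·1 + 0, so a_4 = 2

[6; 2, 1, 3, 2]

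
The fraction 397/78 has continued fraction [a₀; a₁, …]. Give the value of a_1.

11

397 = 5·78 + 7, so a_0 = 5
78 = 11·7 + 1, so a_1 = 11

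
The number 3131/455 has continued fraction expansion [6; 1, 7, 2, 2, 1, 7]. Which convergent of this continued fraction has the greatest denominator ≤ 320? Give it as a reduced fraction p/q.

406/59

a_0 = 6: 6/1  (≤ bound)
a_1 = 1: 7/1  (≤ bound)
a_2 = 7: 55/8  (≤ bound)
a_3 = 2: 117/17  (≤ bound)
a_4 = 2: 289/42  (≤ bound)
a_5 = 1: 406/59  (≤ bound)
a_6 = 7: 3131/455  (> 320, stop)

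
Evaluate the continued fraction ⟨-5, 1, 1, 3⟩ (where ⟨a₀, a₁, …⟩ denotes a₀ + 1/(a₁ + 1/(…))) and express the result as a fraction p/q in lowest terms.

-31/7

Work from the innermost term outward:
Start with 3.
1 + 1/(3/1) = 1 + 1/3 = 4/3
1 + 1/(4/3) = 1 + 3/4 = 7/4
-5 + 1/(7/4) = -5 + 4/7 = -31/7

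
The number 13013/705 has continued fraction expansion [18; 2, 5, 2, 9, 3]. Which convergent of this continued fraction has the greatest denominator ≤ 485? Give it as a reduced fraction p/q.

List convergents until the denominator exceeds the bound:
a_0 = 18: 18/1  (≤ bound)
a_1 = 2: 37/2  (≤ bound)
a_2 = 5: 203/11  (≤ bound)
a_3 = 2: 443/24  (≤ bound)
a_4 = 9: 4190/227  (≤ bound)
a_5 = 3: 13013/705  (> 485, stop)

4190/227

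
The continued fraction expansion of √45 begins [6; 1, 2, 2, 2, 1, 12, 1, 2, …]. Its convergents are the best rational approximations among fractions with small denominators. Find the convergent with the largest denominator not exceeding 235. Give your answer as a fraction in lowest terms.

a_0 = 6: 6/1  (≤ bound)
a_1 = 1: 7/1  (≤ bound)
a_2 = 2: 20/3  (≤ bound)
a_3 = 2: 47/7  (≤ bound)
a_4 = 2: 114/17  (≤ bound)
a_5 = 1: 161/24  (≤ bound)
a_6 = 12: 2046/305  (> 235, stop)

161/24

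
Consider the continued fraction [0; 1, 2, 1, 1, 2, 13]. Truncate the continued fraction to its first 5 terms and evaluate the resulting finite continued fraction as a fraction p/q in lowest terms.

5/7

Use the convergent recurrence hₖ = aₖ·hₖ₋₁ + hₖ₋₂ (and likewise for the denominators kₖ):
a_0 = 0: 0/1
a_1 = 1: 1/1
a_2 = 2: 2/3
a_3 = 1: 3/4
a_4 = 1: 5/7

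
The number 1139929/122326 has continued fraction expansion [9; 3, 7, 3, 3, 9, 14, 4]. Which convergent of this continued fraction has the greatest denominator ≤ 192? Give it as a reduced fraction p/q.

643/69

a_0 = 9: 9/1  (≤ bound)
a_1 = 3: 28/3  (≤ bound)
a_2 = 7: 205/22  (≤ bound)
a_3 = 3: 643/69  (≤ bound)
a_4 = 3: 2134/229  (> 192, stop)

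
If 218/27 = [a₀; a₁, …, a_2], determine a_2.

218 = 8·27 + 2, so a_0 = 8
27 = 13·2 + 1, so a_1 = 13
2 = 2·1 + 0, so a_2 = 2

2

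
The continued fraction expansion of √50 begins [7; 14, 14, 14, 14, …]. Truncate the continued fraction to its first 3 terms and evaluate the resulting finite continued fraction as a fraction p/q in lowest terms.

Use the convergent recurrence hₖ = aₖ·hₖ₋₁ + hₖ₋₂ (and likewise for the denominators kₖ):
a_0 = 7: 7/1
a_1 = 14: 99/14
a_2 = 14: 1393/197

1393/197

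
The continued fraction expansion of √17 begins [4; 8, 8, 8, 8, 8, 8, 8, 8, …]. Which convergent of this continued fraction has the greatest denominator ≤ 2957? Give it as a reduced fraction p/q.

2177/528

a_0 = 4: 4/1  (≤ bound)
a_1 = 8: 33/8  (≤ bound)
a_2 = 8: 268/65  (≤ bound)
a_3 = 8: 2177/528  (≤ bound)
a_4 = 8: 17684/4289  (> 2957, stop)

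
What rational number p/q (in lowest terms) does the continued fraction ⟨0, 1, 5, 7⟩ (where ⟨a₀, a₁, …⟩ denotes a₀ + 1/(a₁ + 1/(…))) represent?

36/43

Compute successive convergents:
a_0 = 0: 0/1
a_1 = 1: 1/1
a_2 = 5: 5/6
a_3 = 7: 36/43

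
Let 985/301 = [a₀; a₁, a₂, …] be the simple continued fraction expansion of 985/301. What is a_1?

985 = 3·301 + 82, so a_0 = 3
301 = 3·82 + 55, so a_1 = 3

3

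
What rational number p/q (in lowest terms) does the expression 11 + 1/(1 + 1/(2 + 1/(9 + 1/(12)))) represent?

3959/339

a_0 = 11: 11/1
a_1 = 1: 12/1
a_2 = 2: 35/3
a_3 = 9: 327/28
a_4 = 12: 3959/339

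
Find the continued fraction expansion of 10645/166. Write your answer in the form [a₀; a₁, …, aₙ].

[64; 7, 1, 9, 2]

Repeatedly divide and take the remainder:
10645 = 64·166 + 21, so a_0 = 64
166 = 7·21 + 19, so a_1 = 7
21 = 1·19 + 2, so a_2 = 1
19 = 9·2 + 1, so a_3 = 9
2 = 2·1 + 0, so a_4 = 2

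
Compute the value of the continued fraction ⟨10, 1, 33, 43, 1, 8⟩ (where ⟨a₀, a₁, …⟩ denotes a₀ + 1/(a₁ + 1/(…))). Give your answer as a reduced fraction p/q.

a_0 = 10: 10/1
a_1 = 1: 11/1
a_2 = 33: 373/34
a_3 = 43: 16050/1463
a_4 = 1: 16423/1497
a_5 = 8: 147434/13439

147434/13439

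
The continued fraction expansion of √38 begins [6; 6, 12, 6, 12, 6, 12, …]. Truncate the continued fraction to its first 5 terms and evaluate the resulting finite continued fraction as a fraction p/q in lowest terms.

a_0 = 6: 6/1
a_1 = 6: 37/6
a_2 = 12: 450/73
a_3 = 6: 2737/444
a_4 = 12: 33294/5401

33294/5401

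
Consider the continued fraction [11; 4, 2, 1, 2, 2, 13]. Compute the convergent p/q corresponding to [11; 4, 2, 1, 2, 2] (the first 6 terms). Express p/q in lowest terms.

Start with 2.
2 + 1/(2/1) = 2 + 1/2 = 5/2
1 + 1/(5/2) = 1 + 2/5 = 7/5
2 + 1/(7/5) = 2 + 5/7 = 19/7
4 + 1/(19/7) = 4 + 7/19 = 83/19
11 + 1/(83/19) = 11 + 19/83 = 932/83

932/83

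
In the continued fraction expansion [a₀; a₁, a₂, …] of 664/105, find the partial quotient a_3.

664 ÷ 105 → quotient 6, remainder 34
105 ÷ 34 → quotient 3, remainder 3
34 ÷ 3 → quotient 11, remainder 1
3 ÷ 1 → quotient 3, remainder 0

3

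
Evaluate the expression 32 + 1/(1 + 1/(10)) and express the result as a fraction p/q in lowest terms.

362/11

Start with 10.
1 + 1/(10/1) = 1 + 1/10 = 11/10
32 + 1/(11/10) = 32 + 10/11 = 362/11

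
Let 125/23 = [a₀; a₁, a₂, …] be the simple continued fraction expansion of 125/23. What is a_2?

3

125 ÷ 23 → quotient 5, remainder 10
23 ÷ 10 → quotient 2, remainder 3
10 ÷ 3 → quotient 3, remainder 1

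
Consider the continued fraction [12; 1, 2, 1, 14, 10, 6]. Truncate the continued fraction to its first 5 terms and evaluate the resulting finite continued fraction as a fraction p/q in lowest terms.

752/59

a_0 = 12: 12/1
a_1 = 1: 13/1
a_2 = 2: 38/3
a_3 = 1: 51/4
a_4 = 14: 752/59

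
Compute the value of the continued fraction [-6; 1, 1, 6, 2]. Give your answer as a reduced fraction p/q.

-153/28

Compute successive convergents:
a_0 = -6: -6/1
a_1 = 1: -5/1
a_2 = 1: -11/2
a_3 = 6: -71/13
a_4 = 2: -153/28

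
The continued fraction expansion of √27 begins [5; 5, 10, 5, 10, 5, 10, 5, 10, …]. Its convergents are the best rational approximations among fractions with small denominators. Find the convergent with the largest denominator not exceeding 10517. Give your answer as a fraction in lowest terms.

13775/2651

List convergents until the denominator exceeds the bound:
a_0 = 5: 5/1  (≤ bound)
a_1 = 5: 26/5  (≤ bound)
a_2 = 10: 265/51  (≤ bound)
a_3 = 5: 1351/260  (≤ bound)
a_4 = 10: 13775/2651  (≤ bound)
a_5 = 5: 70226/13515  (> 10517, stop)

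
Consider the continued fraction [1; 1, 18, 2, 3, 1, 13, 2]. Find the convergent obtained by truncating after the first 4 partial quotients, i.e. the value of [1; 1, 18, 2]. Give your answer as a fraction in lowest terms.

76/39

Start with 2.
18 + 1/(2/1) = 18 + 1/2 = 37/2
1 + 1/(37/2) = 1 + 2/37 = 39/37
1 + 1/(39/37) = 1 + 37/39 = 76/39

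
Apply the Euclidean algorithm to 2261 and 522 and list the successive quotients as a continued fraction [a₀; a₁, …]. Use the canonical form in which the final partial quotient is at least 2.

2261 ÷ 522 → quotient 4, remainder 173
522 ÷ 173 → quotient 3, remainder 3
173 ÷ 3 → quotient 57, remainder 2
3 ÷ 2 → quotient 1, remainder 1
2 ÷ 1 → quotient 2, remainder 0

[4; 3, 57, 1, 2]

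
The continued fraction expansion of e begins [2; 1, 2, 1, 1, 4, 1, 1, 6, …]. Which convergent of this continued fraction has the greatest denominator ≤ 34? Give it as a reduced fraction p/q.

87/32

a_0 = 2: 2/1  (≤ bound)
a_1 = 1: 3/1  (≤ bound)
a_2 = 2: 8/3  (≤ bound)
a_3 = 1: 11/4  (≤ bound)
a_4 = 1: 19/7  (≤ bound)
a_5 = 4: 87/32  (≤ bound)
a_6 = 1: 106/39  (> 34, stop)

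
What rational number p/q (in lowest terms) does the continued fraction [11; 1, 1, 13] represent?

311/27

a_0 = 11: 11/1
a_1 = 1: 12/1
a_2 = 1: 23/2
a_3 = 13: 311/27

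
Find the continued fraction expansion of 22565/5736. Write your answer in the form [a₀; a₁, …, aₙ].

[3; 1, 14, 7, 2, 3, 7]

⌊22565/5736⌋ = 3, remainder 5357
⌊5736/5357⌋ = 1, remainder 379
⌊5357/379⌋ = 14, remainder 51
⌊379/51⌋ = 7, remainder 22
⌊51/22⌋ = 2, remainder 7
⌊22/7⌋ = 3, remainder 1
⌊7/1⌋ = 7, remainder 0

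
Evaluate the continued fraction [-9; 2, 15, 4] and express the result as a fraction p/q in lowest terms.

-1073/126

Starting at the tail and folding back:
Start with 4.
15 + 1/(4/1) = 15 + 1/4 = 61/4
2 + 1/(61/4) = 2 + 4/61 = 126/61
-9 + 1/(126/61) = -9 + 61/126 = -1073/126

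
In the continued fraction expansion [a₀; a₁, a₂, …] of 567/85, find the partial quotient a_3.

567 = 6·85 + 57, so a_0 = 6
85 = 1·57 + 28, so a_1 = 1
57 = 2·28 + 1, so a_2 = 2
28 = 28·1 + 0, so a_3 = 28

28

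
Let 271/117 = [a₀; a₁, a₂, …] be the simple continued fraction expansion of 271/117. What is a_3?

Run the Euclidean algorithm, recording each quotient:
271 = 2·117 + 37, so a_0 = 2
117 = 3·37 + 6, so a_1 = 3
37 = 6·6 + 1, so a_2 = 6
6 = 6·1 + 0, so a_3 = 6

6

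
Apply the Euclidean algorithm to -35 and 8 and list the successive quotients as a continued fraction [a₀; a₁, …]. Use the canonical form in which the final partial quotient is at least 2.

-35 ÷ 8 → quotient -5, remainder 5
8 ÷ 5 → quotient 1, remainder 3
5 ÷ 3 → quotient 1, remainder 2
3 ÷ 2 → quotient 1, remainder 1
2 ÷ 1 → quotient 2, remainder 0

[-5; 1, 1, 1, 2]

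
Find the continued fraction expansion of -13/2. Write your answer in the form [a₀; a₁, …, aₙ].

Repeatedly divide and take the remainder:
⌊-13/2⌋ = -7, remainder 1
⌊2/1⌋ = 2, remainder 0

[-7; 2]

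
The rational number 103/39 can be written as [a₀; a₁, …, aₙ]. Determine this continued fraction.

[2; 1, 1, 1, 3, 1, 2]

Apply division with remainder until the remainder is 0:
103 = 2·39 + 25, so a_0 = 2
39 = 1·25 + 14, so a_1 = 1
25 = 1·14 + 11, so a_2 = 1
14 = 1·11 + 3, so a_3 = 1
11 = 3·3 + 2, so a_4 = 3
3 = 1·2 + 1, so a_5 = 1
2 = 2·1 + 0, so a_6 = 2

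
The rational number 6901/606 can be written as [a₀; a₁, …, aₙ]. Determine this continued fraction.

6901 = 11·606 + 235, so a_0 = 11
606 = 2·235 + 136, so a_1 = 2
235 = 1·136 + 99, so a_2 = 1
136 = 1·99 + 37, so a_3 = 1
99 = 2·37 + 25, so a_4 = 2
37 = 1·25 + 12, so a_5 = 1
25 = 2·12 + 1, so a_6 = 2
12 = 12·1 + 0, so a_7 = 12

[11; 2, 1, 1, 2, 1, 2, 12]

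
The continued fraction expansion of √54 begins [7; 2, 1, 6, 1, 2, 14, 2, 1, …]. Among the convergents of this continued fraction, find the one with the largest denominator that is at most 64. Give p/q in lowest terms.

169/23

List convergents until the denominator exceeds the bound:
a_0 = 7: 7/1  (≤ bound)
a_1 = 2: 15/2  (≤ bound)
a_2 = 1: 22/3  (≤ bound)
a_3 = 6: 147/20  (≤ bound)
a_4 = 1: 169/23  (≤ bound)
a_5 = 2: 485/66  (> 64, stop)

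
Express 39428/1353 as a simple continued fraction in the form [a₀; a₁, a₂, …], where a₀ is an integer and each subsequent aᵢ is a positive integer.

Apply division with remainder until the remainder is 0:
39428 ÷ 1353 → quotient 29, remainder 191
1353 ÷ 191 → quotient 7, remainder 16
191 ÷ 16 → quotient 11, remainder 15
16 ÷ 15 → quotient 1, remainder 1
15 ÷ 1 → quotient 15, remainder 0

[29; 7, 11, 1, 15]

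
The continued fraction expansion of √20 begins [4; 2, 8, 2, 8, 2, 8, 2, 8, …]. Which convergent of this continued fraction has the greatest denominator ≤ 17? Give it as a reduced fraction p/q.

a_0 = 4: 4/1  (≤ bound)
a_1 = 2: 9/2  (≤ bound)
a_2 = 8: 76/17  (≤ bound)
a_3 = 2: 161/36  (> 17, stop)

76/17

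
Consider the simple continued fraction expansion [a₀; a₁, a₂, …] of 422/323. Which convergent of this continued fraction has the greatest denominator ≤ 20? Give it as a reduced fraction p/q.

17/13

a_0 = 1: 1/1  (≤ bound)
a_1 = 3: 4/3  (≤ bound)
a_2 = 3: 13/10  (≤ bound)
a_3 = 1: 17/13  (≤ bound)
a_4 = 4: 81/62  (> 20, stop)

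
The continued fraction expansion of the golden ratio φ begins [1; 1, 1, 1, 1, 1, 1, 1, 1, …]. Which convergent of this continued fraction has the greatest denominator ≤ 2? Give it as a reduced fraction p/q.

3/2

a_0 = 1: 1/1  (≤ bound)
a_1 = 1: 2/1  (≤ bound)
a_2 = 1: 3/2  (≤ bound)
a_3 = 1: 5/3  (> 2, stop)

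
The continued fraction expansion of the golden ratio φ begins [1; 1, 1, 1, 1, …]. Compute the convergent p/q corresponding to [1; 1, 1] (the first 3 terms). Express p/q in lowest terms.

3/2

Work from the innermost term outward:
Start with 1.
1 + 1/(1/1) = 1 + 1/1 = 2/1
1 + 1/(2/1) = 1 + 1/2 = 3/2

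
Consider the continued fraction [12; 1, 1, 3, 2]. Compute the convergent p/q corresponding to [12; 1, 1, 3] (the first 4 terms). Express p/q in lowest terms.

88/7

Start with 3.
1 + 1/(3/1) = 1 + 1/3 = 4/3
1 + 1/(4/3) = 1 + 3/4 = 7/4
12 + 1/(7/4) = 12 + 4/7 = 88/7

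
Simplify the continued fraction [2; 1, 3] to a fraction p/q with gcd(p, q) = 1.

11/4

a_0 = 2: 2/1
a_1 = 1: 3/1
a_2 = 3: 11/4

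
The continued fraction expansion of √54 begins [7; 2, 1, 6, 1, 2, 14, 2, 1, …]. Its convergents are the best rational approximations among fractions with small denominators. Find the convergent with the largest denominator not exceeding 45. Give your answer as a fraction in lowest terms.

169/23

a_0 = 7: 7/1  (≤ bound)
a_1 = 2: 15/2  (≤ bound)
a_2 = 1: 22/3  (≤ bound)
a_3 = 6: 147/20  (≤ bound)
a_4 = 1: 169/23  (≤ bound)
a_5 = 2: 485/66  (> 45, stop)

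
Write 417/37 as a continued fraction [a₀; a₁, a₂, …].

417 ÷ 37 → quotient 11, remainder 10
37 ÷ 10 → quotient 3, remainder 7
10 ÷ 7 → quotient 1, remainder 3
7 ÷ 3 → quotient 2, remainder 1
3 ÷ 1 → quotient 3, remainder 0

[11; 3, 1, 2, 3]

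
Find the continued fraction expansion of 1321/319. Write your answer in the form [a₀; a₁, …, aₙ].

Repeatedly divide and take the remainder:
⌊1321/319⌋ = 4, remainder 45
⌊319/45⌋ = 7, remainder 4
⌊45/4⌋ = 11, remainder 1
⌊4/1⌋ = 4, remainder 0

[4; 7, 11, 4]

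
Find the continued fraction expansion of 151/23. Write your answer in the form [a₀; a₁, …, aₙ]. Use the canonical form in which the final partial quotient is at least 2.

151 ÷ 23 → quotient 6, remainder 13
23 ÷ 13 → quotient 1, remainder 10
13 ÷ 10 → quotient 1, remainder 3
10 ÷ 3 → quotient 3, remainder 1
3 ÷ 1 → quotient 3, remainder 0

[6; 1, 1, 3, 3]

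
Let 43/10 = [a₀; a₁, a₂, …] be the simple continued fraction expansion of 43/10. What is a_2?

3

Repeatedly divide and take the remainder:
43 = 4·10 + 3, so a_0 = 4
10 = 3·3 + 1, so a_1 = 3
3 = 3·1 + 0, so a_2 = 3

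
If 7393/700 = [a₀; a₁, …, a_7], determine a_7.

12

7393 = 10·700 + 393, so a_0 = 10
700 = 1·393 + 307, so a_1 = 1
393 = 1·307 + 86, so a_2 = 1
307 = 3·86 + 49, so a_3 = 3
86 = 1·49 + 37, so a_4 = 1
49 = 1·37 + 12, so a_5 = 1
37 = 3·12 + 1, so a_6 = 3
12 = 12·1 + 0, so a_7 = 12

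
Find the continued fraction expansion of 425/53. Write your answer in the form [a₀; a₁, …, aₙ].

[8; 53]

Repeatedly divide and take the remainder:
⌊425/53⌋ = 8, remainder 1
⌊53/1⌋ = 53, remainder 0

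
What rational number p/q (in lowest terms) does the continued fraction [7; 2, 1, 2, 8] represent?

494/67

Collapse the nested fraction from the inside out:
Start with 8.
2 + 1/(8/1) = 2 + 1/8 = 17/8
1 + 1/(17/8) = 1 + 8/17 = 25/17
2 + 1/(25/17) = 2 + 17/25 = 67/25
7 + 1/(67/25) = 7 + 25/67 = 494/67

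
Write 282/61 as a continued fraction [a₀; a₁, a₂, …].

[4; 1, 1, 1, 1, 1, 7]

Run the Euclidean algorithm, recording each quotient:
⌊282/61⌋ = 4, remainder 38
⌊61/38⌋ = 1, remainder 23
⌊38/23⌋ = 1, remainder 15
⌊23/15⌋ = 1, remainder 8
⌊15/8⌋ = 1, remainder 7
⌊8/7⌋ = 1, remainder 1
⌊7/1⌋ = 7, remainder 0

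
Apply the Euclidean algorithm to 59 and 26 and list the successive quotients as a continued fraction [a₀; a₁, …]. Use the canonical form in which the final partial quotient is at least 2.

59 ÷ 26 → quotient 2, remainder 7
26 ÷ 7 → quotient 3, remainder 5
7 ÷ 5 → quotient 1, remainder 2
5 ÷ 2 → quotient 2, remainder 1
2 ÷ 1 → quotient 2, remainder 0

[2; 3, 1, 2, 2]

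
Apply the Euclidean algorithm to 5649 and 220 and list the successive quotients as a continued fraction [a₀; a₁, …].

Apply division with remainder until the remainder is 0:
5649 ÷ 220 → quotient 25, remainder 149
220 ÷ 149 → quotient 1, remainder 71
149 ÷ 71 → quotient 2, remainder 7
71 ÷ 7 → quotient 10, remainder 1
7 ÷ 1 → quotient 7, remainder 0

[25; 1, 2, 10, 7]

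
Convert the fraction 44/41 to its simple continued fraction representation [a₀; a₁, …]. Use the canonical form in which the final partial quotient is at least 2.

[1; 13, 1, 2]

⌊44/41⌋ = 1, remainder 3
⌊41/3⌋ = 13, remainder 2
⌊3/2⌋ = 1, remainder 1
⌊2/1⌋ = 2, remainder 0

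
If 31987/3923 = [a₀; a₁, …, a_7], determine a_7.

3

31987 = 8·3923 + 603, so a_0 = 8
3923 = 6·603 + 305, so a_1 = 6
603 = 1·305 + 298, so a_2 = 1
305 = 1·298 + 7, so a_3 = 1
298 = 42·7 + 4, so a_4 = 42
7 = 1·4 + 3, so a_5 = 1
4 = 1·3 + 1, so a_6 = 1
3 = 3·1 + 0, so a_7 = 3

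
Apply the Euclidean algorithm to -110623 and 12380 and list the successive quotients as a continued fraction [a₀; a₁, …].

[-9; 15, 1, 1, 7, 53]

-110623 = -9·12380 + 797, so a_0 = -9
12380 = 15·797 + 425, so a_1 = 15
797 = 1·425 + 372, so a_2 = 1
425 = 1·372 + 53, so a_3 = 1
372 = 7·53 + 1, so a_4 = 7
53 = 53·1 + 0, so a_5 = 53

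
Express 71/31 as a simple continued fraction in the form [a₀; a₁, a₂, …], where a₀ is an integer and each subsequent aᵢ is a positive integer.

71 = 2·31 + 9, so a_0 = 2
31 = 3·9 + 4, so a_1 = 3
9 = 2·4 + 1, so a_2 = 2
4 = 4·1 + 0, so a_3 = 4

[2; 3, 2, 4]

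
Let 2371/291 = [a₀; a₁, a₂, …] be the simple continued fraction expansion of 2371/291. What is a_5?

⌊2371/291⌋ = 8, remainder 43
⌊291/43⌋ = 6, remainder 33
⌊43/33⌋ = 1, remainder 10
⌊33/10⌋ = 3, remainder 3
⌊10/3⌋ = 3, remainder 1
⌊3/1⌋ = 3, remainder 0

3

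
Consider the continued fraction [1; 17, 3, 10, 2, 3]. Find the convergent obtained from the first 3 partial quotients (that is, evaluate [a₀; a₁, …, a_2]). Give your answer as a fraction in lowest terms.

a_0 = 1: 1/1
a_1 = 17: 18/17
a_2 = 3: 55/52

55/52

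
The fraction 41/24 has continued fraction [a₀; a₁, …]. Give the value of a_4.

41 ÷ 24 → quotient 1, remainder 17
24 ÷ 17 → quotient 1, remainder 7
17 ÷ 7 → quotient 2, remainder 3
7 ÷ 3 → quotient 2, remainder 1
3 ÷ 1 → quotient 3, remainder 0

3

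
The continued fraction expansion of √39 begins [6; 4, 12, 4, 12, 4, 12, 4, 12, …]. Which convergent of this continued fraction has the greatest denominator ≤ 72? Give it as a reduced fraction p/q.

306/49

a_0 = 6: 6/1  (≤ bound)
a_1 = 4: 25/4  (≤ bound)
a_2 = 12: 306/49  (≤ bound)
a_3 = 4: 1249/200  (> 72, stop)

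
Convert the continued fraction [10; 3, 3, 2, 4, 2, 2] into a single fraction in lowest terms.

Compute successive convergents:
a_0 = 10: 10/1
a_1 = 3: 31/3
a_2 = 3: 103/10
a_3 = 2: 237/23
a_4 = 4: 1051/102
a_5 = 2: 2339/227
a_6 = 2: 5729/556

5729/556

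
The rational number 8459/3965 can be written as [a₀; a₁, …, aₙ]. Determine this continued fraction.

[2; 7, 2, 52, 2, 2]

8459 = 2·3965 + 529, so a_0 = 2
3965 = 7·529 + 262, so a_1 = 7
529 = 2·262 + 5, so a_2 = 2
262 = 52·5 + 2, so a_3 = 52
5 = 2·2 + 1, so a_4 = 2
2 = 2·1 + 0, so a_5 = 2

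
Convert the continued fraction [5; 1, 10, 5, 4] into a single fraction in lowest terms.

a_0 = 5: 5/1
a_1 = 1: 6/1
a_2 = 10: 65/11
a_3 = 5: 331/56
a_4 = 4: 1389/235

1389/235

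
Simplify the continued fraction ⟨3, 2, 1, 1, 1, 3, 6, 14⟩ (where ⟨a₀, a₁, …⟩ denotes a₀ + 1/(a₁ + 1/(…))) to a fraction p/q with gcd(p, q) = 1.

8708/2577

Start with 14.
6 + 1/(14/1) = 6 + 1/14 = 85/14
3 + 1/(85/14) = 3 + 14/85 = 269/85
1 + 1/(269/85) = 1 + 85/269 = 354/269
1 + 1/(354/269) = 1 + 269/354 = 623/354
1 + 1/(623/354) = 1 + 354/623 = 977/623
2 + 1/(977/623) = 2 + 623/977 = 2577/977
3 + 1/(2577/977) = 3 + 977/2577 = 8708/2577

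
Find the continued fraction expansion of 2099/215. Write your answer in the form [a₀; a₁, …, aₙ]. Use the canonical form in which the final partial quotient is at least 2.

[9; 1, 3, 4, 1, 1, 1, 3]

Run the Euclidean algorithm, recording each quotient:
2099 = 9·215 + 164, so a_0 = 9
215 = 1·164 + 51, so a_1 = 1
164 = 3·51 + 11, so a_2 = 3
51 = 4·11 + 7, so a_3 = 4
11 = 1·7 + 4, so a_4 = 1
7 = 1·4 + 3, so a_5 = 1
4 = 1·3 + 1, so a_6 = 1
3 = 3·1 + 0, so a_7 = 3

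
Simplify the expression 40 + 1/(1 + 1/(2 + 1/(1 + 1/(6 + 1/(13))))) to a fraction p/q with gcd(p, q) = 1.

Collapse the nested fraction from the inside out:
Start with 13.
6 + 1/(13/1) = 6 + 1/13 = 79/13
1 + 1/(79/13) = 1 + 13/79 = 92/79
2 + 1/(92/79) = 2 + 79/92 = 263/92
1 + 1/(263/92) = 1 + 92/263 = 355/263
40 + 1/(355/263) = 40 + 263/355 = 14463/355

14463/355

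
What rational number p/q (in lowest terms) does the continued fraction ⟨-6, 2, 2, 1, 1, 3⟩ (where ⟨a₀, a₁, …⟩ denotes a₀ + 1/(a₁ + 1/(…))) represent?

-240/43

a_0 = -6: -6/1
a_1 = 2: -11/2
a_2 = 2: -28/5
a_3 = 1: -39/7
a_4 = 1: -67/12
a_5 = 3: -240/43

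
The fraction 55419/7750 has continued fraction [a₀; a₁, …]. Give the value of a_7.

55419 = 7·7750 + 1169, so a_0 = 7
7750 = 6·1169 + 736, so a_1 = 6
1169 = 1·736 + 433, so a_2 = 1
736 = 1·433 + 303, so a_3 = 1
433 = 1·303 + 130, so a_4 = 1
303 = 2·130 + 43, so a_5 = 2
130 = 3·43 + 1, so a_6 = 3
43 = 43·1 + 0, so a_7 = 43

43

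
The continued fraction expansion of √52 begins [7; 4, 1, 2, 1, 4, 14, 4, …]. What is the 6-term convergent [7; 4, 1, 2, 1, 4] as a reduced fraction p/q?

Start with 4.
1 + 1/(4/1) = 1 + 1/4 = 5/4
2 + 1/(5/4) = 2 + 4/5 = 14/5
1 + 1/(14/5) = 1 + 5/14 = 19/14
4 + 1/(19/14) = 4 + 14/19 = 90/19
7 + 1/(90/19) = 7 + 19/90 = 649/90

649/90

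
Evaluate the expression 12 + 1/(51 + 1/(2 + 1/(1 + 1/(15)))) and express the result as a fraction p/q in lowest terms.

Start with 15.
1 + 1/(15/1) = 1 + 1/15 = 16/15
2 + 1/(16/15) = 2 + 15/16 = 47/16
51 + 1/(47/16) = 51 + 16/47 = 2413/47
12 + 1/(2413/47) = 12 + 47/2413 = 29003/2413

29003/2413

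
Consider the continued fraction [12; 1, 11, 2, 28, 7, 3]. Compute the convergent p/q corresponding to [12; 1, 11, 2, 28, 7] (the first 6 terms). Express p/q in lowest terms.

64716/5009

Start with 7.
28 + 1/(7/1) = 28 + 1/7 = 197/7
2 + 1/(197/7) = 2 + 7/197 = 401/197
11 + 1/(401/197) = 11 + 197/401 = 4608/401
1 + 1/(4608/401) = 1 + 401/4608 = 5009/4608
12 + 1/(5009/4608) = 12 + 4608/5009 = 64716/5009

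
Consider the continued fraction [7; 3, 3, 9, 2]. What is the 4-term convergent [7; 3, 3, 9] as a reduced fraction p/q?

Work from the innermost term outward:
Start with 9.
3 + 1/(9/1) = 3 + 1/9 = 28/9
3 + 1/(28/9) = 3 + 9/28 = 93/28
7 + 1/(93/28) = 7 + 28/93 = 679/93

679/93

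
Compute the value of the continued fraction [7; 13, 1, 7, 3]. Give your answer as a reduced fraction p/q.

2454/347

Collapse the nested fraction from the inside out:
Start with 3.
7 + 1/(3/1) = 7 + 1/3 = 22/3
1 + 1/(22/3) = 1 + 3/22 = 25/22
13 + 1/(25/22) = 13 + 22/25 = 347/25
7 + 1/(347/25) = 7 + 25/347 = 2454/347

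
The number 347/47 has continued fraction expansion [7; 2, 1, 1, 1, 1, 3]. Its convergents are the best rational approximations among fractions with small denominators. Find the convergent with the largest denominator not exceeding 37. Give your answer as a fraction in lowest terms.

List convergents until the denominator exceeds the bound:
a_0 = 7: 7/1  (≤ bound)
a_1 = 2: 15/2  (≤ bound)
a_2 = 1: 22/3  (≤ bound)
a_3 = 1: 37/5  (≤ bound)
a_4 = 1: 59/8  (≤ bound)
a_5 = 1: 96/13  (≤ bound)
a_6 = 3: 347/47  (> 37, stop)

96/13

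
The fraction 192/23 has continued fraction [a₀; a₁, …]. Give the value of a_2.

Apply division with remainder until the remainder is 0:
⌊192/23⌋ = 8, remainder 8
⌊23/8⌋ = 2, remainder 7
⌊8/7⌋ = 1, remainder 1

1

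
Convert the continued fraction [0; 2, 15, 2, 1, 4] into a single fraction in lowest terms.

a_0 = 0: 0/1
a_1 = 2: 1/2
a_2 = 15: 15/31
a_3 = 2: 31/64
a_4 = 1: 46/95
a_5 = 4: 215/444

215/444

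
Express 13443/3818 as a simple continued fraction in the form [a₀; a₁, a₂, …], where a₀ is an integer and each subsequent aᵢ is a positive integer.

Run the Euclidean algorithm, recording each quotient:
13443 = 3·3818 + 1989, so a_0 = 3
3818 = 1·1989 + 1829, so a_1 = 1
1989 = 1·1829 + 160, so a_2 = 1
1829 = 11·160 + 69, so a_3 = 11
160 = 2·69 + 22, so a_4 = 2
69 = 3·22 + 3, so a_5 = 3
22 = 7·3 + 1, so a_6 = 7
3 = 3·1 + 0, so a_7 = 3

[3; 1, 1, 11, 2, 3, 7, 3]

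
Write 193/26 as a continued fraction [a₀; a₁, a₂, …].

193 ÷ 26 → quotient 7, remainder 11
26 ÷ 11 → quotient 2, remainder 4
11 ÷ 4 → quotient 2, remainder 3
4 ÷ 3 → quotient 1, remainder 1
3 ÷ 1 → quotient 3, remainder 0

[7; 2, 2, 1, 3]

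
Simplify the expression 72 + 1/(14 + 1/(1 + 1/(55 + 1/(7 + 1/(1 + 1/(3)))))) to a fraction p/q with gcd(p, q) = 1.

Start with 3.
1 + 1/(3/1) = 1 + 1/3 = 4/3
7 + 1/(4/3) = 7 + 3/4 = 31/4
55 + 1/(31/4) = 55 + 4/31 = 1709/31
1 + 1/(1709/31) = 1 + 31/1709 = 1740/1709
14 + 1/(1740/1709) = 14 + 1709/1740 = 26069/1740
72 + 1/(26069/1740) = 72 + 1740/26069 = 1878708/26069

1878708/26069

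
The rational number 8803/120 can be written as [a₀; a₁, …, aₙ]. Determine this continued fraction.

[73; 2, 1, 3, 1, 3, 2]

8803 = 73·120 + 43, so a_0 = 73
120 = 2·43 + 34, so a_1 = 2
43 = 1·34 + 9, so a_2 = 1
34 = 3·9 + 7, so a_3 = 3
9 = 1·7 + 2, so a_4 = 1
7 = 3·2 + 1, so a_5 = 3
2 = 2·1 + 0, so a_6 = 2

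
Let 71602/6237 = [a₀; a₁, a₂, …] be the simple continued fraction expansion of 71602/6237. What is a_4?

1

71602 = 11·6237 + 2995, so a_0 = 11
6237 = 2·2995 + 247, so a_1 = 2
2995 = 12·247 + 31, so a_2 = 12
247 = 7·31 + 30, so a_3 = 7
31 = 1·30 + 1, so a_4 = 1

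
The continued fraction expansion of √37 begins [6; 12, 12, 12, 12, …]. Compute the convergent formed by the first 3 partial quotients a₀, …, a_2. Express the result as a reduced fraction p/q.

Start with 12.
12 + 1/(12/1) = 12 + 1/12 = 145/12
6 + 1/(145/12) = 6 + 12/145 = 882/145

882/145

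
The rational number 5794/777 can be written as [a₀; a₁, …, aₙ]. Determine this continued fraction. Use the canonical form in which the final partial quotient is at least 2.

5794 = 7·777 + 355, so a_0 = 7
777 = 2·355 + 67, so a_1 = 2
355 = 5·67 + 20, so a_2 = 5
67 = 3·20 + 7, so a_3 = 3
20 = 2·7 + 6, so a_4 = 2
7 = 1·6 + 1, so a_5 = 1
6 = 6·1 + 0, so a_6 = 6

[7; 2, 5, 3, 2, 1, 6]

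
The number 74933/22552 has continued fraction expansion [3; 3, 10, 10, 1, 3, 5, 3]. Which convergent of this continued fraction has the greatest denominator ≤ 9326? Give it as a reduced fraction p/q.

23488/7069

a_0 = 3: 3/1  (≤ bound)
a_1 = 3: 10/3  (≤ bound)
a_2 = 10: 103/31  (≤ bound)
a_3 = 10: 1040/313  (≤ bound)
a_4 = 1: 1143/344  (≤ bound)
a_5 = 3: 4469/1345  (≤ bound)
a_6 = 5: 23488/7069  (≤ bound)
a_7 = 3: 74933/22552  (> 9326, stop)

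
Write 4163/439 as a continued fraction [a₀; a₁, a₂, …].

[9; 2, 14, 7, 2]

Apply division with remainder until the remainder is 0:
4163 = 9·439 + 212, so a_0 = 9
439 = 2·212 + 15, so a_1 = 2
212 = 14·15 + 2, so a_2 = 14
15 = 7·2 + 1, so a_3 = 7
2 = 2·1 + 0, so a_4 = 2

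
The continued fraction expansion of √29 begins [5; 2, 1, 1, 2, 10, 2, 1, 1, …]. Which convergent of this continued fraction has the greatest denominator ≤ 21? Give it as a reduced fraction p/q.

70/13

a_0 = 5: 5/1  (≤ bound)
a_1 = 2: 11/2  (≤ bound)
a_2 = 1: 16/3  (≤ bound)
a_3 = 1: 27/5  (≤ bound)
a_4 = 2: 70/13  (≤ bound)
a_5 = 10: 727/135  (> 21, stop)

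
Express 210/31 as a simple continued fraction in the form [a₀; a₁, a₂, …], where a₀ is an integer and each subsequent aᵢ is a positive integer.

[6; 1, 3, 2, 3]

210 = 6·31 + 24, so a_0 = 6
31 = 1·24 + 7, so a_1 = 1
24 = 3·7 + 3, so a_2 = 3
7 = 2·3 + 1, so a_3 = 2
3 = 3·1 + 0, so a_4 = 3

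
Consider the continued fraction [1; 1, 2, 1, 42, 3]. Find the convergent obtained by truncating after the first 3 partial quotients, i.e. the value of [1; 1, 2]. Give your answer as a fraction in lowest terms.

Start with 2.
1 + 1/(2/1) = 1 + 1/2 = 3/2
1 + 1/(3/2) = 1 + 2/3 = 5/3

5/3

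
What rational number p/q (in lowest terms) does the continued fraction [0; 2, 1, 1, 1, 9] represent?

29/77

Work from the innermost term outward:
Start with 9.
1 + 1/(9/1) = 1 + 1/9 = 10/9
1 + 1/(10/9) = 1 + 9/10 = 19/10
1 + 1/(19/10) = 1 + 10/19 = 29/19
2 + 1/(29/19) = 2 + 19/29 = 77/29
0 + 1/(77/29) = 0 + 29/77 = 29/77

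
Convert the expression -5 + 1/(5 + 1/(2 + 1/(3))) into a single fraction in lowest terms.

-183/38

a_0 = -5: -5/1
a_1 = 5: -24/5
a_2 = 2: -53/11
a_3 = 3: -183/38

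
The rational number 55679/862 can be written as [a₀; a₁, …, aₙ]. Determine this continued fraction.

55679 = 64·862 + 511, so a_0 = 64
862 = 1·511 + 351, so a_1 = 1
511 = 1·351 + 160, so a_2 = 1
351 = 2·160 + 31, so a_3 = 2
160 = 5·31 + 5, so a_4 = 5
31 = 6·5 + 1, so a_5 = 6
5 = 5·1 + 0, so a_6 = 5

[64; 1, 1, 2, 5, 6, 5]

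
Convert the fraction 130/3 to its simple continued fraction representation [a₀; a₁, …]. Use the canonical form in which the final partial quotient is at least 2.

130 = 43·3 + 1, so a_0 = 43
3 = 3·1 + 0, so a_1 = 3

[43; 3]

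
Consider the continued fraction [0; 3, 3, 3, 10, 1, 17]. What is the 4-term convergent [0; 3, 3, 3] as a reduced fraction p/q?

a_0 = 0: 0/1
a_1 = 3: 1/3
a_2 = 3: 3/10
a_3 = 3: 10/33

10/33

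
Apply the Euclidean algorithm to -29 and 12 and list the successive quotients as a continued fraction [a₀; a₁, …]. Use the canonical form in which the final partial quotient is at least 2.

[-3; 1, 1, 2, 2]

-29 = -3·12 + 7, so a_0 = -3
12 = 1·7 + 5, so a_1 = 1
7 = 1·5 + 2, so a_2 = 1
5 = 2·2 + 1, so a_3 = 2
2 = 2·1 + 0, so a_4 = 2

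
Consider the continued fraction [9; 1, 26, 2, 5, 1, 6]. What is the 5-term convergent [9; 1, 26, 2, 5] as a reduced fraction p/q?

Start with 5.
2 + 1/(5/1) = 2 + 1/5 = 11/5
26 + 1/(11/5) = 26 + 5/11 = 291/11
1 + 1/(291/11) = 1 + 11/291 = 302/291
9 + 1/(302/291) = 9 + 291/302 = 3009/302

3009/302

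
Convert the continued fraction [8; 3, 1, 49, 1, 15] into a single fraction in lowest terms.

Start with 15.
1 + 1/(15/1) = 1 + 1/15 = 16/15
49 + 1/(16/15) = 49 + 15/16 = 799/16
1 + 1/(799/16) = 1 + 16/799 = 815/799
3 + 1/(815/799) = 3 + 799/815 = 3244/815
8 + 1/(3244/815) = 8 + 815/3244 = 26767/3244

26767/3244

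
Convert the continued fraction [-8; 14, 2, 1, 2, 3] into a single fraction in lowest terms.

Work from the innermost term outward:
Start with 3.
2 + 1/(3/1) = 2 + 1/3 = 7/3
1 + 1/(7/3) = 1 + 3/7 = 10/7
2 + 1/(10/7) = 2 + 7/10 = 27/10
14 + 1/(27/10) = 14 + 10/27 = 388/27
-8 + 1/(388/27) = -8 + 27/388 = -3077/388

-3077/388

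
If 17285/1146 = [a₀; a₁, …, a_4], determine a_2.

15

17285 = 15·1146 + 95, so a_0 = 15
1146 = 12·95 + 6, so a_1 = 12
95 = 15·6 + 5, so a_2 = 15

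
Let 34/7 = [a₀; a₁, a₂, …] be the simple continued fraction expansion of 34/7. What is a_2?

Apply division with remainder until the remainder is 0:
⌊34/7⌋ = 4, remainder 6
⌊7/6⌋ = 1, remainder 1
⌊6/1⌋ = 6, remainder 0

6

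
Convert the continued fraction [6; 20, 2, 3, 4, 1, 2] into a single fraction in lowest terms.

12854/2125

Work from the innermost term outward:
Start with 2.
1 + 1/(2/1) = 1 + 1/2 = 3/2
4 + 1/(3/2) = 4 + 2/3 = 14/3
3 + 1/(14/3) = 3 + 3/14 = 45/14
2 + 1/(45/14) = 2 + 14/45 = 104/45
20 + 1/(104/45) = 20 + 45/104 = 2125/104
6 + 1/(2125/104) = 6 + 104/2125 = 12854/2125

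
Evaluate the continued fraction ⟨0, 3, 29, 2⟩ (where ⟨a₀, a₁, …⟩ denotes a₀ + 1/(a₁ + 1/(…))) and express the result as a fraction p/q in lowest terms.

Use the convergent recurrence hₖ = aₖ·hₖ₋₁ + hₖ₋₂ (and likewise for the denominators kₖ):
a_0 = 0: 0/1
a_1 = 3: 1/3
a_2 = 29: 29/88
a_3 = 2: 59/179

59/179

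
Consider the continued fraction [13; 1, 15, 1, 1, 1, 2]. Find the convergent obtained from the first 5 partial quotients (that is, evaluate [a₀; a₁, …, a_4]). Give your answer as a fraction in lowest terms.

460/33

Build up convergents one term at a time:
a_0 = 13: 13/1
a_1 = 1: 14/1
a_2 = 15: 223/16
a_3 = 1: 237/17
a_4 = 1: 460/33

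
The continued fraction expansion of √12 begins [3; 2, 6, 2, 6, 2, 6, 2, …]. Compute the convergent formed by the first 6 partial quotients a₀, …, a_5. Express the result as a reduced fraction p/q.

a_0 = 3: 3/1
a_1 = 2: 7/2
a_2 = 6: 45/13
a_3 = 2: 97/28
a_4 = 6: 627/181
a_5 = 2: 1351/390

1351/390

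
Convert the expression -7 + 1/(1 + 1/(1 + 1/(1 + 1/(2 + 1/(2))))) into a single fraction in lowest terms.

a_0 = -7: -7/1
a_1 = 1: -6/1
a_2 = 1: -13/2
a_3 = 1: -19/3
a_4 = 2: -51/8
a_5 = 2: -121/19

-121/19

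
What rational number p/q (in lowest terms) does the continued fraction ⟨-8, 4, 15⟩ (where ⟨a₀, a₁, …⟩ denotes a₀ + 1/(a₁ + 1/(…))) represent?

-473/61

Start with 15.
4 + 1/(15/1) = 4 + 1/15 = 61/15
-8 + 1/(61/15) = -8 + 15/61 = -473/61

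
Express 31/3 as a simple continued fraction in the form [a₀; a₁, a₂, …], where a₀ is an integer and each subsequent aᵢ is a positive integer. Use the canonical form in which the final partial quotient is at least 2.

[10; 3]

31 ÷ 3 → quotient 10, remainder 1
3 ÷ 1 → quotient 3, remainder 0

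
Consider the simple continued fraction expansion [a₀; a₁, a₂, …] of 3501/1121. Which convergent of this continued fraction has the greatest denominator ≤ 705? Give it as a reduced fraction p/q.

1649/528

a_0 = 3: 3/1  (≤ bound)
a_1 = 8: 25/8  (≤ bound)
a_2 = 8: 203/65  (≤ bound)
a_3 = 8: 1649/528  (≤ bound)
a_4 = 2: 3501/1121  (> 705, stop)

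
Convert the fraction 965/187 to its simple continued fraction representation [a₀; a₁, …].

[5; 6, 4, 3, 2]

Apply division with remainder until the remainder is 0:
965 ÷ 187 → quotient 5, remainder 30
187 ÷ 30 → quotient 6, remainder 7
30 ÷ 7 → quotient 4, remainder 2
7 ÷ 2 → quotient 3, remainder 1
2 ÷ 1 → quotient 2, remainder 0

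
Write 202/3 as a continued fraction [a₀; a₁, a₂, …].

202 = 67·3 + 1, so a_0 = 67
3 = 3·1 + 0, so a_1 = 3

[67; 3]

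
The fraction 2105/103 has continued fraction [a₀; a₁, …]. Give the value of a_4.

6

2105 ÷ 103 → quotient 20, remainder 45
103 ÷ 45 → quotient 2, remainder 13
45 ÷ 13 → quotient 3, remainder 6
13 ÷ 6 → quotient 2, remainder 1
6 ÷ 1 → quotient 6, remainder 0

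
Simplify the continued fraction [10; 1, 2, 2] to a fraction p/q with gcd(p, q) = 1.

75/7

Work from the innermost term outward:
Start with 2.
2 + 1/(2/1) = 2 + 1/2 = 5/2
1 + 1/(5/2) = 1 + 2/5 = 7/5
10 + 1/(7/5) = 10 + 5/7 = 75/7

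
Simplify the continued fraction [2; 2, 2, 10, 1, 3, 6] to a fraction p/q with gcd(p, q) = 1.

3353/1395

a_0 = 2: 2/1
a_1 = 2: 5/2
a_2 = 2: 12/5
a_3 = 10: 125/52
a_4 = 1: 137/57
a_5 = 3: 536/223
a_6 = 6: 3353/1395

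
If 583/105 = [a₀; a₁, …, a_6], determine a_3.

583 ÷ 105 → quotient 5, remainder 58
105 ÷ 58 → quotient 1, remainder 47
58 ÷ 47 → quotient 1, remainder 11
47 ÷ 11 → quotient 4, remainder 3

4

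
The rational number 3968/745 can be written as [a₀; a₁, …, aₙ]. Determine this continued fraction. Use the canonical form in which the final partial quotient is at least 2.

[5; 3, 15, 5, 3]

⌊3968/745⌋ = 5, remainder 243
⌊745/243⌋ = 3, remainder 16
⌊243/16⌋ = 15, remainder 3
⌊16/3⌋ = 5, remainder 1
⌊3/1⌋ = 3, remainder 0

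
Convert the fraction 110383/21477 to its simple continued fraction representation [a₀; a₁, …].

[5; 7, 6, 9, 2, 3, 1, 5]

Run the Euclidean algorithm, recording each quotient:
⌊110383/21477⌋ = 5, remainder 2998
⌊21477/2998⌋ = 7, remainder 491
⌊2998/491⌋ = 6, remainder 52
⌊491/52⌋ = 9, remainder 23
⌊52/23⌋ = 2, remainder 6
⌊23/6⌋ = 3, remainder 5
⌊6/5⌋ = 1, remainder 1
⌊5/1⌋ = 5, remainder 0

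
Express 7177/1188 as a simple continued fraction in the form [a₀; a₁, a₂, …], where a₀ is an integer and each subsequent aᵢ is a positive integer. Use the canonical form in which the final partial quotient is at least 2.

Run the Euclidean algorithm, recording each quotient:
7177 ÷ 1188 → quotient 6, remainder 49
1188 ÷ 49 → quotient 24, remainder 12
49 ÷ 12 → quotient 4, remainder 1
12 ÷ 1 → quotient 12, remainder 0

[6; 24, 4, 12]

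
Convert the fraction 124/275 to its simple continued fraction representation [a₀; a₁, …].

[0; 2, 4, 1, 1, 2, 5]

124 ÷ 275 → quotient 0, remainder 124
275 ÷ 124 → quotient 2, remainder 27
124 ÷ 27 → quotient 4, remainder 16
27 ÷ 16 → quotient 1, remainder 11
16 ÷ 11 → quotient 1, remainder 5
11 ÷ 5 → quotient 2, remainder 1
5 ÷ 1 → quotient 5, remainder 0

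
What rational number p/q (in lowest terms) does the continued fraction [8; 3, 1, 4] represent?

157/19

Build up convergents one term at a time:
a_0 = 8: 8/1
a_1 = 3: 25/3
a_2 = 1: 33/4
a_3 = 4: 157/19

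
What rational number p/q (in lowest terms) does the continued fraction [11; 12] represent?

133/12

a_0 = 11: 11/1
a_1 = 12: 133/12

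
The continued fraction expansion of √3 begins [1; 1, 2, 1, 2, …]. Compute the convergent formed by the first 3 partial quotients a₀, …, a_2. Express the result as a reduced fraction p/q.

Work from the innermost term outward:
Start with 2.
1 + 1/(2/1) = 1 + 1/2 = 3/2
1 + 1/(3/2) = 1 + 2/3 = 5/3

5/3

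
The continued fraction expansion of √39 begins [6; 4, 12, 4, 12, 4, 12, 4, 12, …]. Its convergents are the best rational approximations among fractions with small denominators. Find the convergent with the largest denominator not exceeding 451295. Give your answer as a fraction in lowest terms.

764394/122401

List convergents until the denominator exceeds the bound:
a_0 = 6: 6/1  (≤ bound)
a_1 = 4: 25/4  (≤ bound)
a_2 = 12: 306/49  (≤ bound)
a_3 = 4: 1249/200  (≤ bound)
a_4 = 12: 15294/2449  (≤ bound)
a_5 = 4: 62425/9996  (≤ bound)
a_6 = 12: 764394/122401  (≤ bound)
a_7 = 4: 3120001/499600  (> 451295, stop)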